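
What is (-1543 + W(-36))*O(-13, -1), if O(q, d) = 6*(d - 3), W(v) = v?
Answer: 37896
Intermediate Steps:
O(q, d) = -18 + 6*d (O(q, d) = 6*(-3 + d) = -18 + 6*d)
(-1543 + W(-36))*O(-13, -1) = (-1543 - 36)*(-18 + 6*(-1)) = -1579*(-18 - 6) = -1579*(-24) = 37896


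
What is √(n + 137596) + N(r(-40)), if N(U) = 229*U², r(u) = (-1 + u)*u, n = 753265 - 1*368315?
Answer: 615918400 + √522546 ≈ 6.1592e+8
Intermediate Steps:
n = 384950 (n = 753265 - 368315 = 384950)
r(u) = u*(-1 + u)
√(n + 137596) + N(r(-40)) = √(384950 + 137596) + 229*(-40*(-1 - 40))² = √522546 + 229*(-40*(-41))² = √522546 + 229*1640² = √522546 + 229*2689600 = √522546 + 615918400 = 615918400 + √522546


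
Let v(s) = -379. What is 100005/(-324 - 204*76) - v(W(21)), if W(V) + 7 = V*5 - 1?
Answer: 1966269/5276 ≈ 372.68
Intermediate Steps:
W(V) = -8 + 5*V (W(V) = -7 + (V*5 - 1) = -7 + (5*V - 1) = -7 + (-1 + 5*V) = -8 + 5*V)
100005/(-324 - 204*76) - v(W(21)) = 100005/(-324 - 204*76) - 1*(-379) = 100005/(-324 - 15504) + 379 = 100005/(-15828) + 379 = 100005*(-1/15828) + 379 = -33335/5276 + 379 = 1966269/5276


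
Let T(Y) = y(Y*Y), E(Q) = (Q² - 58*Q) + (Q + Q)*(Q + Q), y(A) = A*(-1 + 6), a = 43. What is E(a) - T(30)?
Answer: 2251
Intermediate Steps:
y(A) = 5*A (y(A) = A*5 = 5*A)
E(Q) = -58*Q + 5*Q² (E(Q) = (Q² - 58*Q) + (2*Q)*(2*Q) = (Q² - 58*Q) + 4*Q² = -58*Q + 5*Q²)
T(Y) = 5*Y² (T(Y) = 5*(Y*Y) = 5*Y²)
E(a) - T(30) = 43*(-58 + 5*43) - 5*30² = 43*(-58 + 215) - 5*900 = 43*157 - 1*4500 = 6751 - 4500 = 2251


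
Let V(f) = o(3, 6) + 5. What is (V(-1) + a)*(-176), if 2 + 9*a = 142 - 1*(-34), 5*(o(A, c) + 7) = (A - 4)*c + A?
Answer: -44176/15 ≈ -2945.1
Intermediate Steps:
o(A, c) = -7 + A/5 + c*(-4 + A)/5 (o(A, c) = -7 + ((A - 4)*c + A)/5 = -7 + ((-4 + A)*c + A)/5 = -7 + (c*(-4 + A) + A)/5 = -7 + (A + c*(-4 + A))/5 = -7 + (A/5 + c*(-4 + A)/5) = -7 + A/5 + c*(-4 + A)/5)
a = 58/3 (a = -2/9 + (142 - 1*(-34))/9 = -2/9 + (142 + 34)/9 = -2/9 + (⅑)*176 = -2/9 + 176/9 = 58/3 ≈ 19.333)
V(f) = -13/5 (V(f) = (-7 - ⅘*6 + (⅕)*3 + (⅕)*3*6) + 5 = (-7 - 24/5 + ⅗ + 18/5) + 5 = -38/5 + 5 = -13/5)
(V(-1) + a)*(-176) = (-13/5 + 58/3)*(-176) = (251/15)*(-176) = -44176/15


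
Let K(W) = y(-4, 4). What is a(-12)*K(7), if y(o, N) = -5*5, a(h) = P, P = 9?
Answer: -225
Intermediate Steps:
a(h) = 9
y(o, N) = -25
K(W) = -25
a(-12)*K(7) = 9*(-25) = -225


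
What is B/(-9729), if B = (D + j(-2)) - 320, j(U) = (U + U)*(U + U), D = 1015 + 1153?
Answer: -1864/9729 ≈ -0.19159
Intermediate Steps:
D = 2168
j(U) = 4*U² (j(U) = (2*U)*(2*U) = 4*U²)
B = 1864 (B = (2168 + 4*(-2)²) - 320 = (2168 + 4*4) - 320 = (2168 + 16) - 320 = 2184 - 320 = 1864)
B/(-9729) = 1864/(-9729) = 1864*(-1/9729) = -1864/9729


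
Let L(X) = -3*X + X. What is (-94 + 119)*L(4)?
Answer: -200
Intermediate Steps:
L(X) = -2*X
(-94 + 119)*L(4) = (-94 + 119)*(-2*4) = 25*(-8) = -200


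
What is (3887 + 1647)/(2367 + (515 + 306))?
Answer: 2767/1594 ≈ 1.7359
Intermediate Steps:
(3887 + 1647)/(2367 + (515 + 306)) = 5534/(2367 + 821) = 5534/3188 = 5534*(1/3188) = 2767/1594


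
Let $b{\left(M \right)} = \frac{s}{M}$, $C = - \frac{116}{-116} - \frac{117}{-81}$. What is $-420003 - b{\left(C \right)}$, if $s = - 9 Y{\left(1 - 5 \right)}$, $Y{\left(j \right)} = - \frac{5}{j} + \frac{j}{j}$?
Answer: $- \frac{36959535}{88} \approx -4.1999 \cdot 10^{5}$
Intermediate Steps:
$Y{\left(j \right)} = 1 - \frac{5}{j}$ ($Y{\left(j \right)} = - \frac{5}{j} + 1 = 1 - \frac{5}{j}$)
$s = - \frac{81}{4}$ ($s = - 9 \frac{-5 + \left(1 - 5\right)}{1 - 5} = - 9 \frac{-5 - 4}{-4} = - 9 \left(\left(- \frac{1}{4}\right) \left(-9\right)\right) = \left(-9\right) \frac{9}{4} = - \frac{81}{4} \approx -20.25$)
$C = \frac{22}{9}$ ($C = \left(-116\right) \left(- \frac{1}{116}\right) - - \frac{13}{9} = 1 + \frac{13}{9} = \frac{22}{9} \approx 2.4444$)
$b{\left(M \right)} = - \frac{81}{4 M}$
$-420003 - b{\left(C \right)} = -420003 - - \frac{81}{4 \cdot \frac{22}{9}} = -420003 - \left(- \frac{81}{4}\right) \frac{9}{22} = -420003 - - \frac{729}{88} = -420003 + \frac{729}{88} = - \frac{36959535}{88}$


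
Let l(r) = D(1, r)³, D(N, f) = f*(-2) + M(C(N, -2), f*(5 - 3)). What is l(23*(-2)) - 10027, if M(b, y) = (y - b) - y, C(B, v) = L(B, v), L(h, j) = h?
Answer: 743544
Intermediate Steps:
C(B, v) = B
M(b, y) = -b
D(N, f) = -N - 2*f (D(N, f) = f*(-2) - N = -2*f - N = -N - 2*f)
l(r) = (-1 - 2*r)³ (l(r) = (-1*1 - 2*r)³ = (-1 - 2*r)³)
l(23*(-2)) - 10027 = -(1 + 2*(23*(-2)))³ - 10027 = -(1 + 2*(-46))³ - 10027 = -(1 - 92)³ - 10027 = -1*(-91)³ - 10027 = -1*(-753571) - 10027 = 753571 - 10027 = 743544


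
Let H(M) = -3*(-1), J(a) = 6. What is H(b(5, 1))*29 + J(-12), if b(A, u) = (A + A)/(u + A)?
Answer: 93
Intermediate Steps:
b(A, u) = 2*A/(A + u) (b(A, u) = (2*A)/(A + u) = 2*A/(A + u))
H(M) = 3
H(b(5, 1))*29 + J(-12) = 3*29 + 6 = 87 + 6 = 93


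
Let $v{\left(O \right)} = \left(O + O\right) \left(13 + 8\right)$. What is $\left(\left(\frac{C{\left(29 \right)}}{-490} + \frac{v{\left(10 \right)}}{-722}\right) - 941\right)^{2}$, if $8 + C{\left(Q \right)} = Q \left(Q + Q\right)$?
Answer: $\frac{6985675240443904}{7822518025} \approx 8.9302 \cdot 10^{5}$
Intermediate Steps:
$C{\left(Q \right)} = -8 + 2 Q^{2}$ ($C{\left(Q \right)} = -8 + Q \left(Q + Q\right) = -8 + Q 2 Q = -8 + 2 Q^{2}$)
$v{\left(O \right)} = 42 O$ ($v{\left(O \right)} = 2 O 21 = 42 O$)
$\left(\left(\frac{C{\left(29 \right)}}{-490} + \frac{v{\left(10 \right)}}{-722}\right) - 941\right)^{2} = \left(\left(\frac{-8 + 2 \cdot 29^{2}}{-490} + \frac{42 \cdot 10}{-722}\right) - 941\right)^{2} = \left(\left(\left(-8 + 2 \cdot 841\right) \left(- \frac{1}{490}\right) + 420 \left(- \frac{1}{722}\right)\right) - 941\right)^{2} = \left(\left(\left(-8 + 1682\right) \left(- \frac{1}{490}\right) - \frac{210}{361}\right) - 941\right)^{2} = \left(\left(1674 \left(- \frac{1}{490}\right) - \frac{210}{361}\right) - 941\right)^{2} = \left(\left(- \frac{837}{245} - \frac{210}{361}\right) - 941\right)^{2} = \left(- \frac{353607}{88445} - 941\right)^{2} = \left(- \frac{83580352}{88445}\right)^{2} = \frac{6985675240443904}{7822518025}$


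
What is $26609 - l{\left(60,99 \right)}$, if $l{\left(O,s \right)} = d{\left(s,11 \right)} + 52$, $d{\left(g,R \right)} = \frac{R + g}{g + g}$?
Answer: $\frac{239008}{9} \approx 26556.0$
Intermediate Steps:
$d{\left(g,R \right)} = \frac{R + g}{2 g}$
$l{\left(O,s \right)} = 52 + \frac{11 + s}{2 s}$ ($l{\left(O,s \right)} = \frac{11 + s}{2 s} + 52 = 52 + \frac{11 + s}{2 s}$)
$26609 - l{\left(60,99 \right)} = 26609 - \frac{11 + 105 \cdot 99}{2 \cdot 99} = 26609 - \frac{1}{2} \cdot \frac{1}{99} \left(11 + 10395\right) = 26609 - \frac{1}{2} \cdot \frac{1}{99} \cdot 10406 = 26609 - \frac{473}{9} = \frac{239008}{9}$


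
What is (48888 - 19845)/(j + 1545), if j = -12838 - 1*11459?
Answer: -3227/2528 ≈ -1.2765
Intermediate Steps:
j = -24297 (j = -12838 - 11459 = -24297)
(48888 - 19845)/(j + 1545) = (48888 - 19845)/(-24297 + 1545) = 29043/(-22752) = 29043*(-1/22752) = -3227/2528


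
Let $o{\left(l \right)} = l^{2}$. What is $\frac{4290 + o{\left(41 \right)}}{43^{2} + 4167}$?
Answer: $\frac{5971}{6016} \approx 0.99252$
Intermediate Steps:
$\frac{4290 + o{\left(41 \right)}}{43^{2} + 4167} = \frac{4290 + 41^{2}}{43^{2} + 4167} = \frac{4290 + 1681}{1849 + 4167} = \frac{5971}{6016}$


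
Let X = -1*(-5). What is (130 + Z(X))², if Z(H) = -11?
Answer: 14161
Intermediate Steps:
X = 5
(130 + Z(X))² = (130 - 11)² = 119² = 14161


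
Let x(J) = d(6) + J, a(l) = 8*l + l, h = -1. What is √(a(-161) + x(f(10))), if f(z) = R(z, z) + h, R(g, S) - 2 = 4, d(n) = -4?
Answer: 2*I*√362 ≈ 38.053*I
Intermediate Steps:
R(g, S) = 6 (R(g, S) = 2 + 4 = 6)
a(l) = 9*l
f(z) = 5 (f(z) = 6 - 1 = 5)
x(J) = -4 + J
√(a(-161) + x(f(10))) = √(9*(-161) + (-4 + 5)) = √(-1449 + 1) = √(-1448) = 2*I*√362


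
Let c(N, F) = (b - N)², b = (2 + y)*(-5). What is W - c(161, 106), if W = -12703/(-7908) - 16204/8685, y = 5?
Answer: -879488781119/22893660 ≈ -38416.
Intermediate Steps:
b = -35 (b = (2 + 5)*(-5) = 7*(-5) = -35)
W = -5938559/22893660 (W = -12703*(-1/7908) - 16204*1/8685 = 12703/7908 - 16204/8685 = -5938559/22893660 ≈ -0.25940)
c(N, F) = (-35 - N)²
W - c(161, 106) = -5938559/22893660 - (35 + 161)² = -5938559/22893660 - 1*196² = -5938559/22893660 - 1*38416 = -5938559/22893660 - 38416 = -879488781119/22893660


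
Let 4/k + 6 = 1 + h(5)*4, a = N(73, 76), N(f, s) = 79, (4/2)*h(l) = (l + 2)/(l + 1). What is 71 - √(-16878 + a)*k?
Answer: 71 + 3*I*√16799/2 ≈ 71.0 + 194.42*I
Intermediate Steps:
h(l) = (2 + l)/(2*(1 + l)) (h(l) = ((l + 2)/(l + 1))/2 = ((2 + l)/(1 + l))/2 = (2 + l)/(2*(1 + l)))
a = 79
k = -3/2 (k = 4/(-6 + (1 + ((2 + 5)/(2*(1 + 5)))*4)) = 4/(-6 + (1 + ((½)*7/6)*4)) = 4/(-6 + (1 + ((½)*(⅙)*7)*4)) = 4/(-6 + (1 + (7/12)*4)) = 4/(-6 + (1 + 7/3)) = 4/(-6 + 10/3) = 4/(-8/3) = 4*(-3/8) = -3/2 ≈ -1.5000)
71 - √(-16878 + a)*k = 71 - √(-16878 + 79)*(-3)/2 = 71 - √(-16799)*(-3)/2 = 71 - I*√16799*(-3)/2 = 71 - (-3)*I*√16799/2 = 71 + 3*I*√16799/2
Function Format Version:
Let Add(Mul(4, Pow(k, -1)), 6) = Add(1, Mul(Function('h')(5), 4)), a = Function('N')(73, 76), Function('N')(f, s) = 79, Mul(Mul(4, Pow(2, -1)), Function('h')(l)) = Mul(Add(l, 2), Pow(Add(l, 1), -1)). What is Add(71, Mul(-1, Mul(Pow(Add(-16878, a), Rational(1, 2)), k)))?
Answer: Add(71, Mul(Rational(3, 2), I, Pow(16799, Rational(1, 2)))) ≈ Add(71.000, Mul(194.42, I))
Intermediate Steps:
Function('h')(l) = Mul(Rational(1, 2), Pow(Add(1, l), -1), Add(2, l)) (Function('h')(l) = Mul(Rational(1, 2), Mul(Add(l, 2), Pow(Add(l, 1), -1))) = Mul(Rational(1, 2), Mul(Add(2, l), Pow(Add(1, l), -1))) = Mul(Rational(1, 2), Mul(Pow(Add(1, l), -1), Add(2, l))) = Mul(Rational(1, 2), Pow(Add(1, l), -1), Add(2, l)))
a = 79
k = Rational(-3, 2) (k = Mul(4, Pow(Add(-6, Add(1, Mul(Mul(Rational(1, 2), Pow(Add(1, 5), -1), Add(2, 5)), 4))), -1)) = Mul(4, Pow(Add(-6, Add(1, Mul(Mul(Rational(1, 2), Pow(6, -1), 7), 4))), -1)) = Mul(4, Pow(Add(-6, Add(1, Mul(Mul(Rational(1, 2), Rational(1, 6), 7), 4))), -1)) = Mul(4, Pow(Add(-6, Add(1, Mul(Rational(7, 12), 4))), -1)) = Mul(4, Pow(Add(-6, Add(1, Rational(7, 3))), -1)) = Mul(4, Pow(Add(-6, Rational(10, 3)), -1)) = Mul(4, Pow(Rational(-8, 3), -1)) = Mul(4, Rational(-3, 8)) = Rational(-3, 2) ≈ -1.5000)
Add(71, Mul(-1, Mul(Pow(Add(-16878, a), Rational(1, 2)), k))) = Add(71, Mul(-1, Mul(Pow(Add(-16878, 79), Rational(1, 2)), Rational(-3, 2)))) = Add(71, Mul(-1, Mul(Pow(-16799, Rational(1, 2)), Rational(-3, 2)))) = Add(71, Mul(-1, Mul(Mul(I, Pow(16799, Rational(1, 2))), Rational(-3, 2)))) = Add(71, Mul(-1, Mul(Rational(-3, 2), I, Pow(16799, Rational(1, 2))))) = Add(71, Mul(Rational(3, 2), I, Pow(16799, Rational(1, 2))))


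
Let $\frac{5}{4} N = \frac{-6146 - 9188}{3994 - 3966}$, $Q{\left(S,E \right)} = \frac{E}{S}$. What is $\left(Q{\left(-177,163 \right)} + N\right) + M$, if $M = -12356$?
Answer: $- \frac{79265243}{6195} \approx -12795.0$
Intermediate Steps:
$N = - \frac{15334}{35}$ ($N = \frac{4 \frac{-6146 - 9188}{3994 - 3966}}{5} = \frac{4 \left(- \frac{15334}{28}\right)}{5} = \frac{4 \left(\left(-15334\right) \frac{1}{28}\right)}{5} = \frac{4}{5} \left(- \frac{7667}{14}\right) = - \frac{15334}{35} \approx -438.11$)
$\left(Q{\left(-177,163 \right)} + N\right) + M = \left(\frac{163}{-177} - \frac{15334}{35}\right) - 12356 = \left(163 \left(- \frac{1}{177}\right) - \frac{15334}{35}\right) - 12356 = \left(- \frac{163}{177} - \frac{15334}{35}\right) - 12356 = - \frac{2719823}{6195} - 12356 = - \frac{79265243}{6195}$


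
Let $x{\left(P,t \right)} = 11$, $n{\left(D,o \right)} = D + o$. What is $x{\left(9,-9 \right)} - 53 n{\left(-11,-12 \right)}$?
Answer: $1230$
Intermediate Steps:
$x{\left(9,-9 \right)} - 53 n{\left(-11,-12 \right)} = 11 - 53 \left(-11 - 12\right) = 11 - -1219 = 11 + 1219 = 1230$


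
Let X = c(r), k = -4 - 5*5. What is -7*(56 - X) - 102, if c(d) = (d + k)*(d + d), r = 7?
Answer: -2650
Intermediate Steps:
k = -29 (k = -4 - 25 = -29)
c(d) = 2*d*(-29 + d) (c(d) = (d - 29)*(d + d) = (-29 + d)*(2*d) = 2*d*(-29 + d))
X = -308 (X = 2*7*(-29 + 7) = 2*7*(-22) = -308)
-7*(56 - X) - 102 = -7*(56 - 1*(-308)) - 102 = -7*(56 + 308) - 102 = -7*364 - 102 = -2548 - 102 = -2650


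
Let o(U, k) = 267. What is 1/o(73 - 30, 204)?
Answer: 1/267 ≈ 0.0037453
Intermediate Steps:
1/o(73 - 30, 204) = 1/267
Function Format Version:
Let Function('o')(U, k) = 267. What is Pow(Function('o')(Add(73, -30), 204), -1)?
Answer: Rational(1, 267) ≈ 0.0037453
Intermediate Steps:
Pow(Function('o')(Add(73, -30), 204), -1) = Pow(267, -1) = Rational(1, 267)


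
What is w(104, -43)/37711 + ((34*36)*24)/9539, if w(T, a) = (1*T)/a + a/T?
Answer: 4953953347157/1608691224088 ≈ 3.0795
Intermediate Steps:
w(T, a) = T/a + a/T
w(104, -43)/37711 + ((34*36)*24)/9539 = (104/(-43) - 43/104)/37711 + ((34*36)*24)/9539 = (104*(-1/43) - 43*1/104)*(1/37711) + (1224*24)*(1/9539) = (-104/43 - 43/104)*(1/37711) + 29376*(1/9539) = -12665/4472*1/37711 + 29376/9539 = -12665/168643592 + 29376/9539 = 4953953347157/1608691224088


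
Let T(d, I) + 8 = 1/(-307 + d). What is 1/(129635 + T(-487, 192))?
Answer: 794/102923837 ≈ 7.7144e-6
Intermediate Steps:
T(d, I) = -8 + 1/(-307 + d)
1/(129635 + T(-487, 192)) = 1/(129635 + (2457 - 8*(-487))/(-307 - 487)) = 1/(129635 + (2457 + 3896)/(-794)) = 1/(129635 - 1/794*6353) = 1/(129635 - 6353/794) = 1/(102923837/794) = 794/102923837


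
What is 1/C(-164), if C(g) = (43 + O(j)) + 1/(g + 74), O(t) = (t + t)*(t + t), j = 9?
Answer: 90/33029 ≈ 0.0027249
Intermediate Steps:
O(t) = 4*t² (O(t) = (2*t)*(2*t) = 4*t²)
C(g) = 367 + 1/(74 + g) (C(g) = (43 + 4*9²) + 1/(g + 74) = (43 + 4*81) + 1/(74 + g) = (43 + 324) + 1/(74 + g) = 367 + 1/(74 + g))
1/C(-164) = 1/((27159 + 367*(-164))/(74 - 164)) = 1/((27159 - 60188)/(-90)) = 1/(-1/90*(-33029)) = 1/(33029/90) = 90/33029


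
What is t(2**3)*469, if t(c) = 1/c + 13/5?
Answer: 51121/40 ≈ 1278.0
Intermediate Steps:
t(c) = 13/5 + 1/c (t(c) = 1/c + 13*(1/5) = 1/c + 13/5 = 13/5 + 1/c)
t(2**3)*469 = (13/5 + 1/(2**3))*469 = (13/5 + 1/8)*469 = (109/40)*469 = 51121/40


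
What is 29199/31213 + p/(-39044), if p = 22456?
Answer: 109781657/304670093 ≈ 0.36033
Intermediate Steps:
29199/31213 + p/(-39044) = 29199/31213 + 22456/(-39044) = 29199*(1/31213) + 22456*(-1/39044) = 29199/31213 - 5614/9761 = 109781657/304670093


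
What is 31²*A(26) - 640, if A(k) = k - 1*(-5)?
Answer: 29151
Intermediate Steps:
A(k) = 5 + k (A(k) = k + 5 = 5 + k)
31²*A(26) - 640 = 31²*(5 + 26) - 640 = 961*31 - 640 = 29791 - 640 = 29151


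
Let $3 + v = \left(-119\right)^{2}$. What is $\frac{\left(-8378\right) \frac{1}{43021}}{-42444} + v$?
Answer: $\frac{12926135954785}{912991662} \approx 14158.0$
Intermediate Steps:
$v = 14158$ ($v = -3 + \left(-119\right)^{2} = -3 + 14161 = 14158$)
$\frac{\left(-8378\right) \frac{1}{43021}}{-42444} + v = \frac{\left(-8378\right) \frac{1}{43021}}{-42444} + 14158 = \left(-8378\right) \frac{1}{43021} \left(- \frac{1}{42444}\right) + 14158 = \left(- \frac{8378}{43021}\right) \left(- \frac{1}{42444}\right) + 14158 = \frac{4189}{912991662} + 14158 = \frac{12926135954785}{912991662}$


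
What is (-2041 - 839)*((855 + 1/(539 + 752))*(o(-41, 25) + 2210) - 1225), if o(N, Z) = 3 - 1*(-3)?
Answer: -7040023548480/1291 ≈ -5.4532e+9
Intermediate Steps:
o(N, Z) = 6 (o(N, Z) = 3 + 3 = 6)
(-2041 - 839)*((855 + 1/(539 + 752))*(o(-41, 25) + 2210) - 1225) = (-2041 - 839)*((855 + 1/(539 + 752))*(6 + 2210) - 1225) = -2880*((855 + 1/1291)*2216 - 1225) = -2880*((1103806/1291)*2216 - 1225) = -2880*(2446034096/1291 - 1225) = -2880*2444452621/1291 = -7040023548480/1291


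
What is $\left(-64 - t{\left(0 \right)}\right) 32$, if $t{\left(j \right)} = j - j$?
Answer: $-2048$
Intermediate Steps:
$t{\left(j \right)} = 0$
$\left(-64 - t{\left(0 \right)}\right) 32 = \left(-64 - 0\right) 32 = \left(-64 + 0\right) 32 = \left(-64\right) 32 = -2048$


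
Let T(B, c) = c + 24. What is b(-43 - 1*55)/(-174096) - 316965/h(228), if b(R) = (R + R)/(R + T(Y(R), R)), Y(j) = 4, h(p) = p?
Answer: -197736714391/142236432 ≈ -1390.2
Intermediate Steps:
T(B, c) = 24 + c
b(R) = 2*R/(24 + 2*R) (b(R) = (R + R)/(R + (24 + R)) = (2*R)/(24 + 2*R) = 2*R/(24 + 2*R))
b(-43 - 1*55)/(-174096) - 316965/h(228) = ((-43 - 1*55)/(12 + (-43 - 1*55)))/(-174096) - 316965/228 = ((-43 - 55)/(12 + (-43 - 55)))*(-1/174096) - 316965*1/228 = -98/(12 - 98)*(-1/174096) - 105655/76 = -98/(-86)*(-1/174096) - 105655/76 = -98*(-1/86)*(-1/174096) - 105655/76 = (49/43)*(-1/174096) - 105655/76 = -49/7486128 - 105655/76 = -197736714391/142236432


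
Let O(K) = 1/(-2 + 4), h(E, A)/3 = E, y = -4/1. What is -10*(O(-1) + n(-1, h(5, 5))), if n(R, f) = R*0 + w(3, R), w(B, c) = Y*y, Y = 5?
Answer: 195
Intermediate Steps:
y = -4 (y = -4*1 = -4)
h(E, A) = 3*E
O(K) = ½ (O(K) = 1/2 = ½)
w(B, c) = -20 (w(B, c) = 5*(-4) = -20)
n(R, f) = -20 (n(R, f) = R*0 - 20 = 0 - 20 = -20)
-10*(O(-1) + n(-1, h(5, 5))) = -10*(½ - 20) = -10*(-39/2) = 195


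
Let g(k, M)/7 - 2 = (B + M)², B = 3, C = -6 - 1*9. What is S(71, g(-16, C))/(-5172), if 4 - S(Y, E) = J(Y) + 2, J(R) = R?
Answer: 23/1724 ≈ 0.013341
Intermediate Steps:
C = -15 (C = -6 - 9 = -15)
g(k, M) = 14 + 7*(3 + M)²
S(Y, E) = 2 - Y (S(Y, E) = 4 - (Y + 2) = 4 - (2 + Y) = 4 + (-2 - Y) = 2 - Y)
S(71, g(-16, C))/(-5172) = (2 - 1*71)/(-5172) = (2 - 71)*(-1/5172) = -69*(-1/5172) = 23/1724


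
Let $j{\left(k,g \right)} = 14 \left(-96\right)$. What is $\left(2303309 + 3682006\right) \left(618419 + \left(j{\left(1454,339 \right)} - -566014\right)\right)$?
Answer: $7081160338035$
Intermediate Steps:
$j{\left(k,g \right)} = -1344$
$\left(2303309 + 3682006\right) \left(618419 + \left(j{\left(1454,339 \right)} - -566014\right)\right) = \left(2303309 + 3682006\right) \left(618419 - -564670\right) = 5985315 \left(618419 + \left(-1344 + 566014\right)\right) = 5985315 \left(618419 + 564670\right) = 5985315 \cdot 1183089 = 7081160338035$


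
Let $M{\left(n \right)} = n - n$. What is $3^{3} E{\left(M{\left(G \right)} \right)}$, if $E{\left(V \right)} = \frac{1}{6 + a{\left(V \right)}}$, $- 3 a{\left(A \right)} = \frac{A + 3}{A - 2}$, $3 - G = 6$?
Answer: $\frac{54}{13} \approx 4.1538$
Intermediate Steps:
$G = -3$ ($G = 3 - 6 = -3$)
$a{\left(A \right)} = - \frac{3 + A}{3 \left(-2 + A\right)}$ ($a{\left(A \right)} = - \frac{\left(A + 3\right) \frac{1}{A - 2}}{3} = - \frac{\left(3 + A\right) \frac{1}{-2 + A}}{3} = - \frac{\frac{1}{-2 + A} \left(3 + A\right)}{3} = - \frac{3 + A}{3 \left(-2 + A\right)}$)
$M{\left(n \right)} = 0$
$E{\left(V \right)} = \frac{1}{6 + \frac{-3 - V}{3 \left(-2 + V\right)}}$
$3^{3} E{\left(M{\left(G \right)} \right)} = 3^{3} \frac{3 \left(-2 + 0\right)}{-39 + 17 \cdot 0} = 27 \cdot 3 \frac{1}{-39 + 0} \left(-2\right) = 27 \cdot 3 \frac{1}{-39} \left(-2\right) = 27 \cdot 3 \left(- \frac{1}{39}\right) \left(-2\right) = 27 \cdot \frac{2}{13} = \frac{54}{13}$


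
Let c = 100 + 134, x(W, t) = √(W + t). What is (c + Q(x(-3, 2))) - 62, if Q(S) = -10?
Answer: 162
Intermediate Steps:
c = 234
(c + Q(x(-3, 2))) - 62 = (234 - 10) - 62 = 224 - 62 = 162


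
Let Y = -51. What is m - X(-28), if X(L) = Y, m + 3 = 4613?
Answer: 4661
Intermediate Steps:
m = 4610 (m = -3 + 4613 = 4610)
X(L) = -51
m - X(-28) = 4610 - 1*(-51) = 4610 + 51 = 4661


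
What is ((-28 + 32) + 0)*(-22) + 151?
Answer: 63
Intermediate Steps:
((-28 + 32) + 0)*(-22) + 151 = (4 + 0)*(-22) + 151 = 4*(-22) + 151 = -88 + 151 = 63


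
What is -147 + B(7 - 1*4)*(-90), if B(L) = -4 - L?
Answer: 483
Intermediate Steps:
-147 + B(7 - 1*4)*(-90) = -147 + (-4 - (7 - 1*4))*(-90) = -147 + (-4 - (7 - 4))*(-90) = -147 + (-4 - 1*3)*(-90) = -147 + (-4 - 3)*(-90) = -147 - 7*(-90) = -147 + 630 = 483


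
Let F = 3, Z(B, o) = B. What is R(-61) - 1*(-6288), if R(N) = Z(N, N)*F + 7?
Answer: 6112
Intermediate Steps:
R(N) = 7 + 3*N (R(N) = N*3 + 7 = 3*N + 7 = 7 + 3*N)
R(-61) - 1*(-6288) = (7 + 3*(-61)) - 1*(-6288) = (7 - 183) + 6288 = -176 + 6288 = 6112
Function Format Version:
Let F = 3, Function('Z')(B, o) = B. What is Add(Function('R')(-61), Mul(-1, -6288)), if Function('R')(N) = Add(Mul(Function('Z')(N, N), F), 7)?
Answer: 6112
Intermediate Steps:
Function('R')(N) = Add(7, Mul(3, N)) (Function('R')(N) = Add(Mul(N, 3), 7) = Add(Mul(3, N), 7) = Add(7, Mul(3, N)))
Add(Function('R')(-61), Mul(-1, -6288)) = Add(Add(7, Mul(3, -61)), Mul(-1, -6288)) = Add(Add(7, -183), 6288) = Add(-176, 6288) = 6112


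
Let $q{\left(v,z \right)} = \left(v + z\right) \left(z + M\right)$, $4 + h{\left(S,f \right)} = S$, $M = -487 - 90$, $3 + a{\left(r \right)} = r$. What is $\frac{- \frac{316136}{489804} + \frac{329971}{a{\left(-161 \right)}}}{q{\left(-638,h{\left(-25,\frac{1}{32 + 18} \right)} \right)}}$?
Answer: $- \frac{40418240497}{8117170012728} \approx -0.0049793$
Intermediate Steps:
$a{\left(r \right)} = -3 + r$
$M = -577$
$h{\left(S,f \right)} = -4 + S$
$q{\left(v,z \right)} = \left(-577 + z\right) \left(v + z\right)$ ($q{\left(v,z \right)} = \left(v + z\right) \left(z - 577\right) = \left(v + z\right) \left(-577 + z\right) = \left(-577 + z\right) \left(v + z\right)$)
$\frac{- \frac{316136}{489804} + \frac{329971}{a{\left(-161 \right)}}}{q{\left(-638,h{\left(-25,\frac{1}{32 + 18} \right)} \right)}} = \frac{- \frac{316136}{489804} + \frac{329971}{-3 - 161}}{\left(-4 - 25\right)^{2} - -368126 - 577 \left(-4 - 25\right) - 638 \left(-4 - 25\right)} = \frac{\left(-316136\right) \frac{1}{489804} + \frac{329971}{-164}}{\left(-29\right)^{2} + 368126 - -16733 - -18502} = \frac{- \frac{79034}{122451} + 329971 \left(- \frac{1}{164}\right)}{841 + 368126 + 16733 + 18502} = \frac{- \frac{79034}{122451} - \frac{329971}{164}}{404202} = \left(- \frac{40418240497}{20081964}\right) \frac{1}{404202} = - \frac{40418240497}{8117170012728}$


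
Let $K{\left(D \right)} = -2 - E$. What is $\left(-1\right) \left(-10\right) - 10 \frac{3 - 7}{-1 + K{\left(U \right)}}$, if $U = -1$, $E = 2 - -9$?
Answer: $\frac{50}{7} \approx 7.1429$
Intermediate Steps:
$E = 11$ ($E = 2 + 9 = 11$)
$K{\left(D \right)} = -13$ ($K{\left(D \right)} = -2 - 11 = -13$)
$\left(-1\right) \left(-10\right) - 10 \frac{3 - 7}{-1 + K{\left(U \right)}} = \left(-1\right) \left(-10\right) - 10 \frac{3 - 7}{-1 - 13} = 10 - 10 \left(- \frac{4}{-14}\right) = 10 - 10 \left(\left(-4\right) \left(- \frac{1}{14}\right)\right) = 10 - \frac{20}{7} = \frac{50}{7}$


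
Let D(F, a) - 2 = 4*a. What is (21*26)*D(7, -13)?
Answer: -27300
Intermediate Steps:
D(F, a) = 2 + 4*a
(21*26)*D(7, -13) = (21*26)*(2 + 4*(-13)) = 546*(2 - 52) = 546*(-50) = -27300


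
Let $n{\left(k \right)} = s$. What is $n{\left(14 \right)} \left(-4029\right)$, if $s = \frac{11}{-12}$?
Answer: $\frac{14773}{4} \approx 3693.3$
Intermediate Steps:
$s = - \frac{11}{12}$ ($s = 11 \left(- \frac{1}{12}\right) = - \frac{11}{12} \approx -0.91667$)
$n{\left(k \right)} = - \frac{11}{12}$
$n{\left(14 \right)} \left(-4029\right) = \left(- \frac{11}{12}\right) \left(-4029\right) = \frac{14773}{4}$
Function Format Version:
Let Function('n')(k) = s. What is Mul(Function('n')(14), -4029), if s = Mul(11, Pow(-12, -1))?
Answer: Rational(14773, 4) ≈ 3693.3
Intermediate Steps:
s = Rational(-11, 12) (s = Mul(11, Rational(-1, 12)) = Rational(-11, 12) ≈ -0.91667)
Function('n')(k) = Rational(-11, 12)
Mul(Function('n')(14), -4029) = Mul(Rational(-11, 12), -4029) = Rational(14773, 4)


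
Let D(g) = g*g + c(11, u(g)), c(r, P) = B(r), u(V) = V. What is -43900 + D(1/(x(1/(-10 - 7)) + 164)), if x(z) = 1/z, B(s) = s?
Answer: -948397400/21609 ≈ -43889.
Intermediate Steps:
x(z) = 1/z
c(r, P) = r
D(g) = 11 + g**2 (D(g) = g*g + 11 = g**2 + 11 = 11 + g**2)
-43900 + D(1/(x(1/(-10 - 7)) + 164)) = -43900 + (11 + (1/(1/(1/(-10 - 7)) + 164))**2) = -43900 + (11 + (1/(1/(1/(-17)) + 164))**2) = -43900 + (11 + (1/(1/(-1/17) + 164))**2) = -43900 + (11 + (1/(-17 + 164))**2) = -43900 + (11 + (1/147)**2) = -43900 + (11 + 1/21609) = -43900 + 237700/21609 = -948397400/21609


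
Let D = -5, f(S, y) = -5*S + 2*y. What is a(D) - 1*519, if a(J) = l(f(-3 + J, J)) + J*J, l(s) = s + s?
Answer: -434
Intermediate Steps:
l(s) = 2*s
a(J) = 30 + J² - 6*J (a(J) = 2*(-5*(-3 + J) + 2*J) + J*J = 2*((15 - 5*J) + 2*J) + J² = 2*(15 - 3*J) + J² = (30 - 6*J) + J² = 30 + J² - 6*J)
a(D) - 1*519 = (30 + (-5)² - 6*(-5)) - 1*519 = (30 + 25 + 30) - 519 = 85 - 519 = -434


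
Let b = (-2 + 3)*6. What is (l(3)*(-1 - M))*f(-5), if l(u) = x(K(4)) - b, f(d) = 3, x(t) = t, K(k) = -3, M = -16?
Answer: -405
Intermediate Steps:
b = 6 (b = 1*6 = 6)
l(u) = -9 (l(u) = -3 - 1*6 = -3 - 6 = -9)
(l(3)*(-1 - M))*f(-5) = -9*(-1 - 1*(-16))*3 = -9*(-1 + 16)*3 = -9*15*3 = -135*3 = -405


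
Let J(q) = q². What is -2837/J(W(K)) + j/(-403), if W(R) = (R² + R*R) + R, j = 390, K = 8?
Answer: -642827/573376 ≈ -1.1211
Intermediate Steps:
W(R) = R + 2*R² (W(R) = (R² + R²) + R = 2*R² + R = R + 2*R²)
-2837/J(W(K)) + j/(-403) = -2837*1/(64*(1 + 2*8)²) + 390/(-403) = -2837*1/(64*(1 + 16)²) + 390*(-1/403) = -2837/((8*17)²) - 30/31 = -2837/(136²) - 30/31 = -2837/18496 - 30/31 = -642827/573376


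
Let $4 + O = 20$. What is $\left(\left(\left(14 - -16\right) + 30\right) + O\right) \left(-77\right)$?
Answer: $-5852$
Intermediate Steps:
$O = 16$ ($O = -4 + 20 = 16$)
$\left(\left(\left(14 - -16\right) + 30\right) + O\right) \left(-77\right) = \left(\left(\left(14 - -16\right) + 30\right) + 16\right) \left(-77\right) = \left(\left(\left(14 + 16\right) + 30\right) + 16\right) \left(-77\right) = \left(\left(30 + 30\right) + 16\right) \left(-77\right) = \left(60 + 16\right) \left(-77\right) = 76 \left(-77\right) = -5852$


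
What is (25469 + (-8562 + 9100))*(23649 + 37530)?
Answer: 1591082253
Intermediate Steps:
(25469 + (-8562 + 9100))*(23649 + 37530) = (25469 + 538)*61179 = 26007*61179 = 1591082253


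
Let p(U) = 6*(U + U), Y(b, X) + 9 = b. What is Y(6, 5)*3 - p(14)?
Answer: -177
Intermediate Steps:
Y(b, X) = -9 + b
p(U) = 12*U (p(U) = 6*(2*U) = 12*U)
Y(6, 5)*3 - p(14) = (-9 + 6)*3 - 12*14 = -3*3 - 1*168 = -9 - 168 = -177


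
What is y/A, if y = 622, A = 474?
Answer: 311/237 ≈ 1.3122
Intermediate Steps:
y/A = 622/474 = 622*(1/474) = 311/237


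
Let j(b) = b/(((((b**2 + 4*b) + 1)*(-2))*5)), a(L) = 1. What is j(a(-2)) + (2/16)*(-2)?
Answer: -4/15 ≈ -0.26667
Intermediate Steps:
j(b) = b/(-10 - 40*b - 10*b**2) (j(b) = b/((((1 + b**2 + 4*b)*(-2))*5)) = b/(((-2 - 8*b - 2*b**2)*5)) = b/(-10 - 40*b - 10*b**2))
j(a(-2)) + (2/16)*(-2) = -1*1/(10 + 10*1**2 + 40*1) + (2/16)*(-2) = -1*1/(10 + 10*1 + 40) + (2*(1/16))*(-2) = -1*1/(10 + 10 + 40) + (1/8)*(-2) = -1*1/60 - 1/4 = -1*1*1/60 - 1/4 = -1/60 - 1/4 = -4/15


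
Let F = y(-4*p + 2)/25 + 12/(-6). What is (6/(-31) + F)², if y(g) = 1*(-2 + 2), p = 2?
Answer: 4624/961 ≈ 4.8117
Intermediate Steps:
y(g) = 0 (y(g) = 1*0 = 0)
F = -2 (F = 0/25 + 12/(-6) = 0*(1/25) + 12*(-⅙) = 0 - 2 = -2)
(6/(-31) + F)² = (6/(-31) - 2)² = (6*(-1/31) - 2)² = (-6/31 - 2)² = (-68/31)² = 4624/961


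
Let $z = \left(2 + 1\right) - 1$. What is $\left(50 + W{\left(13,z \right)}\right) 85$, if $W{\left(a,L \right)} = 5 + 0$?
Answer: $4675$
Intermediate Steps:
$z = 2$ ($z = 3 - 1 = 2$)
$W{\left(a,L \right)} = 5$
$\left(50 + W{\left(13,z \right)}\right) 85 = \left(50 + 5\right) 85 = 55 \cdot 85 = 4675$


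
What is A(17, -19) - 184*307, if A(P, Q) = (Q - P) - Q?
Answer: -56505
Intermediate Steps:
A(P, Q) = -P
A(17, -19) - 184*307 = -1*17 - 184*307 = -17 - 56488 = -56505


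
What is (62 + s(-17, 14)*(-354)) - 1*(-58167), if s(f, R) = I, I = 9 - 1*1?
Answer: 55397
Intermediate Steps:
I = 8 (I = 9 - 1 = 8)
s(f, R) = 8
(62 + s(-17, 14)*(-354)) - 1*(-58167) = (62 + 8*(-354)) - 1*(-58167) = (62 - 2832) + 58167 = -2770 + 58167 = 55397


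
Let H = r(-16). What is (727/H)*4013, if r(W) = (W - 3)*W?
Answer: 2917451/304 ≈ 9596.9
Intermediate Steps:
r(W) = W*(-3 + W) (r(W) = (-3 + W)*W = W*(-3 + W))
H = 304 (H = -16*(-3 - 16) = -16*(-19) = 304)
(727/H)*4013 = (727/304)*4013 = 2917451/304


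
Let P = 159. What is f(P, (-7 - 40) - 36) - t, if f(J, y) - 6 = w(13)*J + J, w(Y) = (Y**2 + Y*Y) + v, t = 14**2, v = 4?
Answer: 54347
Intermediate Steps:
t = 196
w(Y) = 4 + 2*Y**2 (w(Y) = (Y**2 + Y*Y) + 4 = (Y**2 + Y**2) + 4 = 2*Y**2 + 4 = 4 + 2*Y**2)
f(J, y) = 6 + 343*J (f(J, y) = 6 + ((4 + 2*13**2)*J + J) = 6 + ((4 + 2*169)*J + J) = 6 + ((4 + 338)*J + J) = 6 + (342*J + J) = 6 + 343*J)
f(P, (-7 - 40) - 36) - t = (6 + 343*159) - 1*196 = (6 + 54537) - 196 = 54543 - 196 = 54347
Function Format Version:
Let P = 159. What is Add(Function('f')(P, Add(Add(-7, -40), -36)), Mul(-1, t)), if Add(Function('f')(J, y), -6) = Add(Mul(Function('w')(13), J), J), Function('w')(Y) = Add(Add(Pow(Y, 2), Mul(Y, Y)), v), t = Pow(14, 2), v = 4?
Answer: 54347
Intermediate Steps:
t = 196
Function('w')(Y) = Add(4, Mul(2, Pow(Y, 2))) (Function('w')(Y) = Add(Add(Pow(Y, 2), Mul(Y, Y)), 4) = Add(Add(Pow(Y, 2), Pow(Y, 2)), 4) = Add(Mul(2, Pow(Y, 2)), 4) = Add(4, Mul(2, Pow(Y, 2))))
Function('f')(J, y) = Add(6, Mul(343, J)) (Function('f')(J, y) = Add(6, Add(Mul(Add(4, Mul(2, Pow(13, 2))), J), J)) = Add(6, Add(Mul(Add(4, Mul(2, 169)), J), J)) = Add(6, Add(Mul(Add(4, 338), J), J)) = Add(6, Add(Mul(342, J), J)) = Add(6, Mul(343, J)))
Add(Function('f')(P, Add(Add(-7, -40), -36)), Mul(-1, t)) = Add(Add(6, Mul(343, 159)), Mul(-1, 196)) = Add(Add(6, 54537), -196) = Add(54543, -196) = 54347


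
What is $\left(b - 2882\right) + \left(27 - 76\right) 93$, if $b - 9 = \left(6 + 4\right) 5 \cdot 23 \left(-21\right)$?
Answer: $-31580$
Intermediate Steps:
$b = -24141$ ($b = 9 + \left(6 + 4\right) 5 \cdot 23 \left(-21\right) = 9 + 10 \cdot 5 \cdot 23 \left(-21\right) = 9 + 50 \cdot 23 \left(-21\right) = 9 + 1150 \left(-21\right) = 9 - 24150 = -24141$)
$\left(b - 2882\right) + \left(27 - 76\right) 93 = \left(-24141 - 2882\right) + \left(27 - 76\right) 93 = -27023 - 4557 = -31580$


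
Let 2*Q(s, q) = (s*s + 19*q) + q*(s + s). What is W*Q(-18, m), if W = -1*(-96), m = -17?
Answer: 29424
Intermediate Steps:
W = 96
Q(s, q) = s²/2 + 19*q/2 + q*s (Q(s, q) = ((s*s + 19*q) + q*(s + s))/2 = ((s² + 19*q) + q*(2*s))/2 = ((s² + 19*q) + 2*q*s)/2 = (s² + 19*q + 2*q*s)/2 = s²/2 + 19*q/2 + q*s)
W*Q(-18, m) = 96*((½)*(-18)² + (19/2)*(-17) - 17*(-18)) = 96*((½)*324 - 323/2 + 306) = 96*(162 - 323/2 + 306) = 96*(613/2) = 29424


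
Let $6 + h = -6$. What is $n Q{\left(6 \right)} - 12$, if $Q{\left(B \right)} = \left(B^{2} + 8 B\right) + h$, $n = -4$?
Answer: $-300$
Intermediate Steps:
$h = -12$ ($h = -6 - 6 = -12$)
$Q{\left(B \right)} = -12 + B^{2} + 8 B$ ($Q{\left(B \right)} = \left(B^{2} + 8 B\right) - 12 = -12 + B^{2} + 8 B$)
$n Q{\left(6 \right)} - 12 = - 4 \left(-12 + 6^{2} + 8 \cdot 6\right) - 12 = - 4 \left(-12 + 36 + 48\right) - 12 = \left(-4\right) 72 - 12 = -288 - 12 = -300$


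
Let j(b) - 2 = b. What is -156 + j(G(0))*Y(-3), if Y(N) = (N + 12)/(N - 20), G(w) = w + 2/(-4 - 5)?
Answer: -3604/23 ≈ -156.70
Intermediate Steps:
G(w) = -2/9 + w (G(w) = w + 2/(-9) = w - ⅑*2 = w - 2/9 = -2/9 + w)
j(b) = 2 + b
Y(N) = (12 + N)/(-20 + N)
-156 + j(G(0))*Y(-3) = -156 + (2 + (-2/9 + 0))*((12 - 3)/(-20 - 3)) = -156 + (2 - 2/9)*(9/(-23)) = -156 + 16*(-1/23*9)/9 = -156 + (16/9)*(-9/23) = -156 - 16/23 = -3604/23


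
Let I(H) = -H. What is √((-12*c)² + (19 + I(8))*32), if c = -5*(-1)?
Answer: 4*√247 ≈ 62.865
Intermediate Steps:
c = 5
√((-12*c)² + (19 + I(8))*32) = √((-12*5)² + (19 - 1*8)*32) = √((-60)² + (19 - 8)*32) = √(3600 + 11*32) = √(3600 + 352) = √3952 = 4*√247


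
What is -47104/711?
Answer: -47104/711 ≈ -66.250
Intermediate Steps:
-47104/711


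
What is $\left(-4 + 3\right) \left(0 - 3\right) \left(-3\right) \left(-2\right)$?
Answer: $18$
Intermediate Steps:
$\left(-4 + 3\right) \left(0 - 3\right) \left(-3\right) \left(-2\right) = - (0 - 3) \left(-3\right) \left(-2\right) = \left(-1\right) \left(-3\right) \left(-3\right) \left(-2\right) = 3 \left(-3\right) \left(-2\right) = \left(-9\right) \left(-2\right) = 18$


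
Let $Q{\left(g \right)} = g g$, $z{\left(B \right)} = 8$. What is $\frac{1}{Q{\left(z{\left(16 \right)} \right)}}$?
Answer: $\frac{1}{64} \approx 0.015625$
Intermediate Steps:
$Q{\left(g \right)} = g^{2}$
$\frac{1}{Q{\left(z{\left(16 \right)} \right)}} = \frac{1}{8^{2}} = \frac{1}{64}$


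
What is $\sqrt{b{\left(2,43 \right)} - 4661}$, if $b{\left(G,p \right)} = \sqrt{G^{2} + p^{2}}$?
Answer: $\sqrt{-4661 + \sqrt{1853}} \approx 67.956 i$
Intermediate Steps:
$\sqrt{b{\left(2,43 \right)} - 4661} = \sqrt{\sqrt{2^{2} + 43^{2}} - 4661} = \sqrt{\sqrt{4 + 1849} - 4661} = \sqrt{\sqrt{1853} - 4661} = \sqrt{-4661 + \sqrt{1853}}$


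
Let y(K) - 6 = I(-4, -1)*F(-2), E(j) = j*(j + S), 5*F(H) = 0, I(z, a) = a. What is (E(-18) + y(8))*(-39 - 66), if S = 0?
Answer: -34650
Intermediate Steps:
F(H) = 0 (F(H) = (1/5)*0 = 0)
E(j) = j**2 (E(j) = j*(j + 0) = j*j = j**2)
y(K) = 6 (y(K) = 6 - 1*0 = 6 + 0 = 6)
(E(-18) + y(8))*(-39 - 66) = ((-18)**2 + 6)*(-39 - 66) = (324 + 6)*(-105) = 330*(-105) = -34650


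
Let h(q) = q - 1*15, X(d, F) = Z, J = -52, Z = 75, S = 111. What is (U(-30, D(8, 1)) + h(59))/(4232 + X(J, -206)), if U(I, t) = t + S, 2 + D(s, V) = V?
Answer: 154/4307 ≈ 0.035756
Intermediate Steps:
D(s, V) = -2 + V
X(d, F) = 75
h(q) = -15 + q (h(q) = q - 15 = -15 + q)
U(I, t) = 111 + t (U(I, t) = t + 111 = 111 + t)
(U(-30, D(8, 1)) + h(59))/(4232 + X(J, -206)) = ((111 + (-2 + 1)) + (-15 + 59))/(4232 + 75) = ((111 - 1) + 44)/4307 = (110 + 44)*(1/4307) = 154*(1/4307) = 154/4307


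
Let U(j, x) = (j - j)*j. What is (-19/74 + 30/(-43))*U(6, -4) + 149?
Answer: 149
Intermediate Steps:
U(j, x) = 0 (U(j, x) = 0*j = 0)
(-19/74 + 30/(-43))*U(6, -4) + 149 = (-19/74 + 30/(-43))*0 + 149 = (-19*1/74 + 30*(-1/43))*0 + 149 = (-19/74 - 30/43)*0 + 149 = -3037/3182*0 + 149 = 0 + 149 = 149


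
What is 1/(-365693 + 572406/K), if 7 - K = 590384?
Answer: -590377/215897308667 ≈ -2.7345e-6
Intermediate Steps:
K = -590377 (K = 7 - 1*590384 = 7 - 590384 = -590377)
1/(-365693 + 572406/K) = 1/(-365693 + 572406/(-590377)) = 1/(-365693 + 572406*(-1/590377)) = 1/(-365693 - 572406/590377) = 1/(-215897308667/590377) = -590377/215897308667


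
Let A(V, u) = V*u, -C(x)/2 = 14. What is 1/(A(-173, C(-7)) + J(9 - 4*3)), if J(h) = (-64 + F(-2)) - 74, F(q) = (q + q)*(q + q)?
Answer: 1/4722 ≈ 0.00021177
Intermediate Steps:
F(q) = 4*q² (F(q) = (2*q)*(2*q) = 4*q²)
C(x) = -28 (C(x) = -2*14 = -28)
J(h) = -122 (J(h) = (-64 + 4*(-2)²) - 74 = (-64 + 4*4) - 74 = (-64 + 16) - 74 = -48 - 74 = -122)
1/(A(-173, C(-7)) + J(9 - 4*3)) = 1/(-173*(-28) - 122) = 1/(4844 - 122) = 1/4722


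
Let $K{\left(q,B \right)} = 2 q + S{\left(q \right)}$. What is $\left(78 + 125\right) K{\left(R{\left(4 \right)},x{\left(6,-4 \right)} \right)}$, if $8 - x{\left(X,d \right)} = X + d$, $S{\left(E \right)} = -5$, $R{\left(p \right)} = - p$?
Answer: $-2639$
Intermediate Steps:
$x{\left(X,d \right)} = 8 - X - d$ ($x{\left(X,d \right)} = 8 - \left(X + d\right) = 8 - X - d$)
$K{\left(q,B \right)} = -5 + 2 q$ ($K{\left(q,B \right)} = 2 q - 5 = -5 + 2 q$)
$\left(78 + 125\right) K{\left(R{\left(4 \right)},x{\left(6,-4 \right)} \right)} = \left(78 + 125\right) \left(-5 + 2 \left(\left(-1\right) 4\right)\right) = 203 \left(-5 + 2 \left(-4\right)\right) = 203 \left(-5 - 8\right) = 203 \left(-13\right) = -2639$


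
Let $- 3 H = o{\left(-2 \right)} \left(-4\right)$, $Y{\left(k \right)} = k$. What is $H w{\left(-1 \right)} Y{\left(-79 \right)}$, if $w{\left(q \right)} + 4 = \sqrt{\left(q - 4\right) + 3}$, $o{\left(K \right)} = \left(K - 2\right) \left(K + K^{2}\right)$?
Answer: $- \frac{10112}{3} + \frac{2528 i \sqrt{2}}{3} \approx -3370.7 + 1191.7 i$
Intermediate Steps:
$o{\left(K \right)} = \left(-2 + K\right) \left(K + K^{2}\right)$
$H = - \frac{32}{3}$ ($H = - \frac{- 2 \left(-2 + \left(-2\right)^{2} - -2\right) \left(-4\right)}{3} = - \frac{- 2 \left(-2 + 4 + 2\right) \left(-4\right)}{3} = - \frac{\left(-2\right) 4 \left(-4\right)}{3} = - \frac{\left(-8\right) \left(-4\right)}{3} = \left(- \frac{1}{3}\right) 32 = - \frac{32}{3} \approx -10.667$)
$w{\left(q \right)} = -4 + \sqrt{-1 + q}$ ($w{\left(q \right)} = -4 + \sqrt{\left(q - 4\right) + 3} = -4 + \sqrt{\left(-4 + q\right) + 3} = -4 + \sqrt{-1 + q}$)
$H w{\left(-1 \right)} Y{\left(-79 \right)} = - \frac{32 \left(-4 + \sqrt{-1 - 1}\right)}{3} \left(-79\right) = - \frac{32 \left(-4 + \sqrt{-2}\right)}{3} \left(-79\right) = - \frac{32 \left(-4 + i \sqrt{2}\right)}{3} \left(-79\right) = \left(\frac{128}{3} - \frac{32 i \sqrt{2}}{3}\right) \left(-79\right) = - \frac{10112}{3} + \frac{2528 i \sqrt{2}}{3}$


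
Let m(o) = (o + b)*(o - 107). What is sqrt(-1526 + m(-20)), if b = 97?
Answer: I*sqrt(11305) ≈ 106.32*I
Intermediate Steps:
m(o) = (-107 + o)*(97 + o) (m(o) = (o + 97)*(o - 107) = (97 + o)*(-107 + o) = (-107 + o)*(97 + o))
sqrt(-1526 + m(-20)) = sqrt(-1526 + (-10379 + (-20)**2 - 10*(-20))) = sqrt(-1526 + (-10379 + 400 + 200)) = sqrt(-1526 - 9779) = sqrt(-11305) = I*sqrt(11305)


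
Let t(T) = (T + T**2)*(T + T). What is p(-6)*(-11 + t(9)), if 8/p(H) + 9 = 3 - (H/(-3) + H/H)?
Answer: -12872/9 ≈ -1430.2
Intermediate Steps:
t(T) = 2*T*(T + T**2) (t(T) = (T + T**2)*(2*T) = 2*T*(T + T**2))
p(H) = 8/(-7 + H/3) (p(H) = 8/(-9 + (3 - (H/(-3) + H/H))) = 8/(-9 + (3 - (H*(-1/3) + 1))) = 8/(-9 + (3 - (-H/3 + 1))) = 8/(-9 + (3 - (1 - H/3))) = 8/(-9 + (3 + (-1 + H/3))) = 8/(-9 + (2 + H/3)) = 8/(-7 + H/3))
p(-6)*(-11 + t(9)) = (24/(-21 - 6))*(-11 + 2*9**2*(1 + 9)) = (24/(-27))*(-11 + 2*81*10) = (24*(-1/27))*(-11 + 1620) = -8/9*1609 = -12872/9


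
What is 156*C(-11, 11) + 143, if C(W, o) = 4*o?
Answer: 7007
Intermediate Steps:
156*C(-11, 11) + 143 = 156*(4*11) + 143 = 156*44 + 143 = 6864 + 143 = 7007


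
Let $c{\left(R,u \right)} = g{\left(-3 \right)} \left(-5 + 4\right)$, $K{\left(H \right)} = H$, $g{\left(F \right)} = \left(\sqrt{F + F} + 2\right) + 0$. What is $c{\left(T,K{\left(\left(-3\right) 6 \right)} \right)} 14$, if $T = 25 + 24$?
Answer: $-28 - 14 i \sqrt{6} \approx -28.0 - 34.293 i$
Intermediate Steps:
$g{\left(F \right)} = 2 + \sqrt{2} \sqrt{F}$ ($g{\left(F \right)} = \left(\sqrt{2 F} + 2\right) + 0 = \left(\sqrt{2} \sqrt{F} + 2\right) + 0 = \left(2 + \sqrt{2} \sqrt{F}\right) + 0 = 2 + \sqrt{2} \sqrt{F}$)
$T = 49$
$c{\left(R,u \right)} = -2 - i \sqrt{6}$ ($c{\left(R,u \right)} = \left(2 + \sqrt{2} \sqrt{-3}\right) \left(-5 + 4\right) = \left(2 + \sqrt{2} i \sqrt{3}\right) \left(-1\right) = \left(2 + i \sqrt{6}\right) \left(-1\right) = -2 - i \sqrt{6}$)
$c{\left(T,K{\left(\left(-3\right) 6 \right)} \right)} 14 = \left(-2 - i \sqrt{6}\right) 14 = -28 - 14 i \sqrt{6}$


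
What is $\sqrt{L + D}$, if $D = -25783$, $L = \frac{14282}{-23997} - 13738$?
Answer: $\frac{i \sqrt{22758748056843}}{23997} \approx 198.8 i$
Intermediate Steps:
$L = - \frac{329685068}{23997}$ ($L = 14282 \left(- \frac{1}{23997}\right) - 13738 = - \frac{14282}{23997} - 13738 = - \frac{329685068}{23997} \approx -13739.0$)
$\sqrt{L + D} = \sqrt{- \frac{329685068}{23997} - 25783} = \sqrt{- \frac{948399719}{23997}} = \frac{i \sqrt{22758748056843}}{23997}$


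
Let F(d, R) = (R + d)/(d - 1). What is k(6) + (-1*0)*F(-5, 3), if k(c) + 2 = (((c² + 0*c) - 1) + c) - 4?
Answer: 35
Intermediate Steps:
F(d, R) = (R + d)/(-1 + d)
k(c) = -7 + c + c² (k(c) = -2 + ((((c² + 0*c) - 1) + c) - 4) = -2 + ((((c² + 0) - 1) + c) - 4) = -2 + (((c² - 1) + c) - 4) = -2 + (((-1 + c²) + c) - 4) = -2 + ((-1 + c + c²) - 4) = -2 + (-5 + c + c²) = -7 + c + c²)
k(6) + (-1*0)*F(-5, 3) = (-7 + 6 + 6²) + (-1*0)*((3 - 5)/(-1 - 5)) = (-7 + 6 + 36) + 0*(-2/(-6)) = 35 + 0*(-⅙*(-2)) = 35 + 0*(⅓) = 35 + 0 = 35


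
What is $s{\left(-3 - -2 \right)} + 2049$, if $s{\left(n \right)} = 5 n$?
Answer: $2044$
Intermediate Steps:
$s{\left(-3 - -2 \right)} + 2049 = 5 \left(-3 - -2\right) + 2049 = 5 \left(-3 + 2\right) + 2049 = 5 \left(-1\right) + 2049 = -5 + 2049 = 2044$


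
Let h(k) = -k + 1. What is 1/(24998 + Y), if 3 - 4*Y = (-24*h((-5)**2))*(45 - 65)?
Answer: 4/111515 ≈ 3.5870e-5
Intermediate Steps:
h(k) = 1 - k
Y = 11523/4 (Y = 3/4 - (-24*(1 - 1*(-5)**2))*(45 - 65)/4 = 3/4 - (-24*(1 - 1*25))*(-20)/4 = 3/4 - (-24*(1 - 25))*(-20)/4 = 3/4 - (-24*(-24))*(-20)/4 = 3/4 - 144*(-20) = 3/4 - 1/4*(-11520) = 3/4 + 2880 = 11523/4 ≈ 2880.8)
1/(24998 + Y) = 1/(24998 + 11523/4) = 1/(111515/4) = 4/111515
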